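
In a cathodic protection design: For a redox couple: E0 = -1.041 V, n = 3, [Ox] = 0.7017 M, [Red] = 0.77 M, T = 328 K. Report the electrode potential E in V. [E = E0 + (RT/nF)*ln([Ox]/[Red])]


Apply the Nernst equation: E = E0 + (RT/nF)*ln([Ox]/[Red])
Step 1: RT/nF = 8.314*328/(3*96485) = 0.00942113 V
Step 2: [Ox]/[Red] = 0.7017/0.77 = 0.911299
Step 3: ln(0.911299) = -0.092884
Step 4: correction = 0.00942113 * -0.092884 = -0.0009 V
E = -1.041 + -0.0009 = -1.0419 V

-1.0419 V


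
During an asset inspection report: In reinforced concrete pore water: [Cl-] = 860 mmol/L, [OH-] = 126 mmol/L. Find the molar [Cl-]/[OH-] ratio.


Threshold parameter = [Cl-] / [OH-] (molar basis; both in mmol/L, so units cancel)
Ratio = 860 / 126 = 6.83

6.83


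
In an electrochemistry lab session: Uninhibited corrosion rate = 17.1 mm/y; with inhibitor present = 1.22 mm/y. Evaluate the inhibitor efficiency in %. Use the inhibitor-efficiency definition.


Apply the inhibitor-efficiency definition: IE = (CR_blank − CR_inh)/CR_blank × 100
IE = (17.1 − 1.22) / 17.1 × 100
IE = 15.88 / 17.1 × 100 = 92.9 %

92.9 %


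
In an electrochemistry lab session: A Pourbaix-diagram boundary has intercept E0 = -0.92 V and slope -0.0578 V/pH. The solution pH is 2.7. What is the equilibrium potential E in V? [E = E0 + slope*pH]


Apply the Pourbaix line equation: E = E0 + slope*pH
E = -0.92 + (-0.0578)*2.7 = -0.92 + (-0.15606) = -1.07606 V
Rounded to 3 decimal places: E = -1.076 V

-1.076 V


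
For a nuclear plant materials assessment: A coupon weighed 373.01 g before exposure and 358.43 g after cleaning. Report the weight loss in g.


Weight loss = initial − final
WL = 373.01 − 358.43 = 14.58 g

14.58 g


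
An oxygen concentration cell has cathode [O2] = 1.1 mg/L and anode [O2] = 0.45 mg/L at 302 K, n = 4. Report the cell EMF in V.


Apply the Nernst concentration-cell relation: E = (RT/nF)*ln(C_cathode/C_anode)
RT/nF = 8.314*302/(4*96485) = 0.00650575 V
ln(1.1/0.45) = 0.89382
E = 0.00650575 * 0.89382 = 0.00581 V

0.00581 V


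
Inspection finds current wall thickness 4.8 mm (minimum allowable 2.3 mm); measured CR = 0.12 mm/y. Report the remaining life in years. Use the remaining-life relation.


Apply the remaining-life relation: RL = (t_current − t_min) / CR
RL = (4.8 − 2.3) / 0.12 = 2.5 / 0.12 = 20.8 years

20.8 years


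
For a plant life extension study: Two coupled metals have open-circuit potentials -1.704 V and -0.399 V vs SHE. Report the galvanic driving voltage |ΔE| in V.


Driving voltage is the absolute potential difference.
|ΔE| = |-1.704 − (-0.399)| = 1.305 V

1.305 V


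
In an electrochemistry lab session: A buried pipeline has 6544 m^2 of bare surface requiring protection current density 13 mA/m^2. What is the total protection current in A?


I = area * current density, then convert mA → A (÷1000)
I = 6544 * 13 / 1000 = 85.07 A

85.07 A


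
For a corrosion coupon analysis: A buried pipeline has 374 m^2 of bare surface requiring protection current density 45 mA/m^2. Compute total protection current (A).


I = area * current density, then convert mA → A (÷1000)
I = 374 * 45 / 1000 = 16.83 A

16.83 A


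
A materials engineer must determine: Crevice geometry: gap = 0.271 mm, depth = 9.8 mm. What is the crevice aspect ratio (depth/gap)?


Aspect ratio = depth / gap
Ratio = 9.8 / 0.271 = 36.2

36.2


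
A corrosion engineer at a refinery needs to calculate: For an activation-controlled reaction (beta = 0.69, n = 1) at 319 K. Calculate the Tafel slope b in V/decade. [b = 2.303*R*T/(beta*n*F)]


Apply the Tafel slope relation: b = 2.303*R*T/(beta*n*F)
Numerator: 2.303 * 8.314 * 319 = 6107.94
Denominator: 0.69 * 1 * 96485 = 66574.65
b = 6107.94 / 66574.65 = 0.092 V/decade

0.092 V/decade


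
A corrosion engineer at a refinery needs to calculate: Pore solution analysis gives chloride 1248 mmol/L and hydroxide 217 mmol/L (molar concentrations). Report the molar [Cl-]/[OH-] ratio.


Threshold parameter = [Cl-] / [OH-] (molar basis; both in mmol/L, so units cancel)
Ratio = 1248 / 217 = 5.75

5.75


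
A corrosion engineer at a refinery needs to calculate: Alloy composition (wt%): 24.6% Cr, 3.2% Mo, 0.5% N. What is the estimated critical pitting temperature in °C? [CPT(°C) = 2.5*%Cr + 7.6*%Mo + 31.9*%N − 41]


Apply the ASTM G48 empirical CPT estimate: CPT(°C) = 2.5*%Cr + 7.6*%Mo + 31.9*%N − 41
2.5*24.6 = 61.5; 7.6*3.2 = 24.32; 31.9*0.5 = 15.95
CPT = 61.5 + 24.32 + 15.95 − 41 = 60.77 °C
Rounded to 0.1 °C: CPT ≈ 60.8 °C

60.8 °C


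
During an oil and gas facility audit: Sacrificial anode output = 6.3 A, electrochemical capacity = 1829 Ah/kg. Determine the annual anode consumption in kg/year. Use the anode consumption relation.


Annual consumption = current * hours per year / capacity
Rate = 6.3 * 8760 / 1829 = 30.2 kg/year

30.2 kg/year


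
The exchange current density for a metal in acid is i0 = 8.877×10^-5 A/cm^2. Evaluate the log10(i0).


i0 = 8.877×10^-5 A/cm^2
log10(i0) = -4.052

-4.052


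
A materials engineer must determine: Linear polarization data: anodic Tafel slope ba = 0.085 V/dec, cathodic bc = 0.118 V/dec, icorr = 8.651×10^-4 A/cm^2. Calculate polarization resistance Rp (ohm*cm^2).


Apply the Stern-Geary equation: Rp = ba*bc / (2.303*icorr*(ba+bc))
ba*bc = 0.085*0.118 = 0.01003
ba+bc = 0.203; 2.303*icorr*(ba+bc) = 2.303*8.651×10^-4*0.203 = 4.0444204×10^-4
Rp = 0.01003 / 4.0444204×10^-4 = 24.8 ohm*cm^2

24.8 ohm*cm^2


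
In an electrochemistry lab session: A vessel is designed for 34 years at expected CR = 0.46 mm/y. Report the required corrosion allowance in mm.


Corrosion allowance = CR × design life
CA = 0.46 * 34 = 15.64 mm

15.64 mm


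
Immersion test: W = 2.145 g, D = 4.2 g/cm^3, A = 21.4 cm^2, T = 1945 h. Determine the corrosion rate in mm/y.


Apply the mm/y weight-loss relation: CR = 87600 * W / (D * A * T)
Numerator: 87600 * 2.145 = 187902.0
Denominator: 4.2 * 21.4 * 1945 = 174816.6
CR = 187902.0 / 174816.6 = 1.074852 mm/y

1.074852 mm/y


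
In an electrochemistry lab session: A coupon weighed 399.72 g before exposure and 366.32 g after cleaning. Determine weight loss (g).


Weight loss = initial − final
WL = 399.72 − 366.32 = 33.4 g

33.4 g


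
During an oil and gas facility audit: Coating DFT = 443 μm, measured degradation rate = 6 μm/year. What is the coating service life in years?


Service life = thickness / degradation rate
Life = 443 / 6 = 73.8 years

73.8 years


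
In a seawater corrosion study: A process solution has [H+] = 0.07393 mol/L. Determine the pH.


pH = −log10[H+]
pH = −log10(0.07393) = 1.13

1.13


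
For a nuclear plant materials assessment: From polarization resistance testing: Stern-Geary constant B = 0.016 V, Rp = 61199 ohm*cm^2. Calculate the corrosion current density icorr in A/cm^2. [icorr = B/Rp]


Apply the Stern-Geary relation: icorr = B / Rp
icorr = 0.016 / 61199 = 2.614×10^-7 A/cm^2

2.614×10^-7 A/cm^2


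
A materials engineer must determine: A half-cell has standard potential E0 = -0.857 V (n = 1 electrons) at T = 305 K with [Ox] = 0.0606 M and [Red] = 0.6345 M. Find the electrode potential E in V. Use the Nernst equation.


Apply the Nernst equation: E = E0 + (RT/nF)*ln([Ox]/[Red])
Step 1: RT/nF = 8.314*305/(1*96485) = 0.02628149 V
Step 2: [Ox]/[Red] = 0.0606/0.6345 = 0.095508
Step 3: ln(0.095508) = -2.348545
Step 4: correction = 0.02628149 * -2.348545 = -0.062 V
E = -0.857 + -0.062 = -0.919 V

-0.919 V


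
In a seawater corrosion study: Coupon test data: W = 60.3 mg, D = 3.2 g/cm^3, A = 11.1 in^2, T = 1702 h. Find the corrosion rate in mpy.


Apply the mpy weight-loss relation: CR = 534 * W / (D * A * T)
Numerator: 534 * 60.3 = 32200.2
Denominator: 3.2 * 11.1 * 1702 = 60455.04
CR = 32200.2 / 60455.04 = 0.533 mpy

0.533 mpy


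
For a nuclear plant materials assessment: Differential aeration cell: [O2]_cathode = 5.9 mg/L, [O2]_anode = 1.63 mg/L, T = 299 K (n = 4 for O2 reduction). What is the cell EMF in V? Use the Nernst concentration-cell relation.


Apply the Nernst concentration-cell relation: E = (RT/nF)*ln(C_cathode/C_anode)
RT/nF = 8.314*299/(4*96485) = 0.00644112 V
ln(5.9/1.63) = 1.28637
E = 0.00644112 * 1.28637 = 0.00829 V

0.00829 V


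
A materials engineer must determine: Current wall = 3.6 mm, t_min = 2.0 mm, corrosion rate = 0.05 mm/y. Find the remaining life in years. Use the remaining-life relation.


Apply the remaining-life relation: RL = (t_current − t_min) / CR
RL = (3.6 − 2.0) / 0.05 = 1.6 / 0.05 = 32.0 years

32.0 years


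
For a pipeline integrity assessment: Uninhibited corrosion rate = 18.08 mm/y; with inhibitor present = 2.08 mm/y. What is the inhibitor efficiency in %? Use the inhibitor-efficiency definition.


Apply the inhibitor-efficiency definition: IE = (CR_blank − CR_inh)/CR_blank × 100
IE = (18.08 − 2.08) / 18.08 × 100
IE = 16.0 / 18.08 × 100 = 88.5 %

88.5 %


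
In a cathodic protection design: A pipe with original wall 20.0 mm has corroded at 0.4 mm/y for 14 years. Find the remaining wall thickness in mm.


Remaining wall = original − CR × time
t = 20.0 − 0.4*14 = 20.0 − 5.6 = 14.4 mm

14.4 mm


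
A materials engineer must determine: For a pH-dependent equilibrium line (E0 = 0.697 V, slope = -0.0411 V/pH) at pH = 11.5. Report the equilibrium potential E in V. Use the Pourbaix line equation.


Apply the Pourbaix line equation: E = E0 + slope*pH
E = 0.697 + (-0.0411)*11.5 = 0.697 + (-0.47265) = 0.22435 V
Rounded to 3 decimal places: E = 0.224 V

0.224 V


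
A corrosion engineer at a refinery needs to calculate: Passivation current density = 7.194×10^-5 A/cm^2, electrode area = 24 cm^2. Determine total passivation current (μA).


I = i_pass * A, then convert A → μA (×10^6)
I = 7.194×10^-5 * 24 * 10^6 = 1726.56 μA

1726.56 μA


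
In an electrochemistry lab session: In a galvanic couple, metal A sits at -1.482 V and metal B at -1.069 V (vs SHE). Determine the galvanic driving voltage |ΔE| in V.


Driving voltage is the absolute potential difference.
|ΔE| = |-1.482 − (-1.069)| = 0.413 V

0.413 V


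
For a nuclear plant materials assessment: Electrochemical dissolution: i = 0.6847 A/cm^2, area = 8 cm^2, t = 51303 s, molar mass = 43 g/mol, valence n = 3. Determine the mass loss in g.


Apply Faraday's law: m = i*A*t*M / (n*F)
Total charge passed Q = i*A*t = 0.6847*8*51303 = 281017.3128 C
m = Q*M/(n*F) = 281017.3128*43/(3*96485) = 41.74654 g

41.74654 g


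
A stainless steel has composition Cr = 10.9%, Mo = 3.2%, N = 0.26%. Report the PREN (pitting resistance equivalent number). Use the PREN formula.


Apply the PREN formula: PREN = Cr + 3.3*Mo + 16*N
PREN = 10.9 + 3.3*3.2 + 16*0.26
PREN = 10.9 + 10.56 + 4.16 = 25.62

25.62


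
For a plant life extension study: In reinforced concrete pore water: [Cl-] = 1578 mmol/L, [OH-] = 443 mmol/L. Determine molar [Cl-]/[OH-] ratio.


Threshold parameter = [Cl-] / [OH-] (molar basis; both in mmol/L, so units cancel)
Ratio = 1578 / 443 = 3.56

3.56


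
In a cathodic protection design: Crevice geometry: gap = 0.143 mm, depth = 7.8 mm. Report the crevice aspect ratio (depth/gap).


Aspect ratio = depth / gap
Ratio = 7.8 / 0.143 = 54.5

54.5


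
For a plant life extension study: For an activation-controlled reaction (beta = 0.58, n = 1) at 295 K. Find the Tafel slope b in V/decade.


Apply the Tafel slope relation: b = 2.303*R*T/(beta*n*F)
Numerator: 2.303 * 8.314 * 295 = 5648.41
Denominator: 0.58 * 1 * 96485 = 55961.3
b = 5648.41 / 55961.3 = 0.1009 V/decade

0.1009 V/decade


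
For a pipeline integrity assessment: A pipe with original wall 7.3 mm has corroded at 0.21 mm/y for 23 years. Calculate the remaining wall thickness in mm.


Remaining wall = original − CR × time
t = 7.3 − 0.21*23 = 7.3 − 4.83 = 2.47 mm

2.47 mm


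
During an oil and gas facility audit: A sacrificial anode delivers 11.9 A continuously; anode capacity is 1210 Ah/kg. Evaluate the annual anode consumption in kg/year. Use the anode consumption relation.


Annual consumption = current * hours per year / capacity
Rate = 11.9 * 8760 / 1210 = 86.2 kg/year

86.2 kg/year


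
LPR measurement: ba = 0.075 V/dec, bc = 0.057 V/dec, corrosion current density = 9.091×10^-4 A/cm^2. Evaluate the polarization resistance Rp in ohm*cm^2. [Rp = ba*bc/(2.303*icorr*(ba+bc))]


Apply the Stern-Geary equation: Rp = ba*bc / (2.303*icorr*(ba+bc))
ba*bc = 0.075*0.057 = 0.004275
ba+bc = 0.132; 2.303*icorr*(ba+bc) = 2.303*9.091×10^-4*0.132 = 2.7636276×10^-4
Rp = 0.004275 / 2.7636276×10^-4 = 15.5 ohm*cm^2

15.5 ohm*cm^2


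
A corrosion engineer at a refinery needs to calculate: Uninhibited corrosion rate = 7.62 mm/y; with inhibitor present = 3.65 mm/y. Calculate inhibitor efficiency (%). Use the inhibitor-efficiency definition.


Apply the inhibitor-efficiency definition: IE = (CR_blank − CR_inh)/CR_blank × 100
IE = (7.62 − 3.65) / 7.62 × 100
IE = 3.97 / 7.62 × 100 = 52.1 %

52.1 %


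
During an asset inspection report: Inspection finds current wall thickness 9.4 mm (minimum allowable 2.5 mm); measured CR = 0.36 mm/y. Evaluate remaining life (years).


Apply the remaining-life relation: RL = (t_current − t_min) / CR
RL = (9.4 − 2.5) / 0.36 = 6.9 / 0.36 = 19.2 years

19.2 years


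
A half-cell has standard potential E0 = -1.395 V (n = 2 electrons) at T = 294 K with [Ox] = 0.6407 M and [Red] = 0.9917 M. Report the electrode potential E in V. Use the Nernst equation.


Apply the Nernst equation: E = E0 + (RT/nF)*ln([Ox]/[Red])
Step 1: RT/nF = 8.314*294/(2*96485) = 0.01266682 V
Step 2: [Ox]/[Red] = 0.6407/0.9917 = 0.646062
Step 3: ln(0.646062) = -0.43686
Step 4: correction = 0.01266682 * -0.43686 = -0.0055 V
E = -1.395 + -0.0055 = -1.4005 V

-1.4005 V


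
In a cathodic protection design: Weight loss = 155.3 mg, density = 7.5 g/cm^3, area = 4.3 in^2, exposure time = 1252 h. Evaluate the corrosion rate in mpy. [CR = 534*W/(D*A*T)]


Apply the mpy weight-loss relation: CR = 534 * W / (D * A * T)
Numerator: 534 * 155.3 = 82930.2
Denominator: 7.5 * 4.3 * 1252 = 40377.0
CR = 82930.2 / 40377.0 = 2.054 mpy

2.054 mpy


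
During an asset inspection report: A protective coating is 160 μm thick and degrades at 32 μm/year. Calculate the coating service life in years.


Service life = thickness / degradation rate
Life = 160 / 32 = 5.0 years

5.0 years


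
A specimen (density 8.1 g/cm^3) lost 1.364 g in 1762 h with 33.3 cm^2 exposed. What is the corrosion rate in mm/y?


Apply the mm/y weight-loss relation: CR = 87600 * W / (D * A * T)
Numerator: 87600 * 1.364 = 119486.4
Denominator: 8.1 * 33.3 * 1762 = 475264.26
CR = 119486.4 / 475264.26 = 0.25141 mm/y

0.25141 mm/y


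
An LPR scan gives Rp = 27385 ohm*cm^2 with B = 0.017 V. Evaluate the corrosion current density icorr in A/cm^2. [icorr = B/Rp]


Apply the Stern-Geary relation: icorr = B / Rp
icorr = 0.017 / 27385 = 6.208×10^-7 A/cm^2

6.208×10^-7 A/cm^2


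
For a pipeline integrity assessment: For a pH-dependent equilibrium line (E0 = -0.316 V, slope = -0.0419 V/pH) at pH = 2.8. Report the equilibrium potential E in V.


Apply the Pourbaix line equation: E = E0 + slope*pH
E = -0.316 + (-0.0419)*2.8 = -0.316 + (-0.11732) = -0.43332 V
Rounded to 3 decimal places: E = -0.433 V

-0.433 V


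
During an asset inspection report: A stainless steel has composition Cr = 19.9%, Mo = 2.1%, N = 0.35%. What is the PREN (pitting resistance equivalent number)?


Apply the PREN formula: PREN = Cr + 3.3*Mo + 16*N
PREN = 19.9 + 3.3*2.1 + 16*0.35
PREN = 19.9 + 6.93 + 5.6 = 32.43

32.43


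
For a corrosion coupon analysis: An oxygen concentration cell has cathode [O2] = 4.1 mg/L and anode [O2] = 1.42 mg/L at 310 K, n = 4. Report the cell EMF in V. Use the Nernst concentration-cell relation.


Apply the Nernst concentration-cell relation: E = (RT/nF)*ln(C_cathode/C_anode)
RT/nF = 8.314*310/(4*96485) = 0.00667808 V
ln(4.1/1.42) = 1.06033
E = 0.00667808 * 1.06033 = 0.00708 V

0.00708 V


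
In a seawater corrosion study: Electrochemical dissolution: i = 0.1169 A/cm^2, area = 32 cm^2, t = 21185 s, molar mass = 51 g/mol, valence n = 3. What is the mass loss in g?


Apply Faraday's law: m = i*A*t*M / (n*F)
Total charge passed Q = i*A*t = 0.1169*32*21185 = 79248.848 C
m = Q*M/(n*F) = 79248.848*51/(3*96485) = 13.9631 g

13.9631 g


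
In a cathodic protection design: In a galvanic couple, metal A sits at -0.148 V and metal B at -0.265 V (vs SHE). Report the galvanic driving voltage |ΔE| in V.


Driving voltage is the absolute potential difference.
|ΔE| = |-0.148 − (-0.265)| = 0.117 V

0.117 V


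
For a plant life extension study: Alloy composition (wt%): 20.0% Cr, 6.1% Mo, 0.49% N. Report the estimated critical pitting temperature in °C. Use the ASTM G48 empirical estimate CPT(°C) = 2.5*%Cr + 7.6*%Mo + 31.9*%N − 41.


Apply the ASTM G48 empirical CPT estimate: CPT(°C) = 2.5*%Cr + 7.6*%Mo + 31.9*%N − 41
2.5*20.0 = 50; 7.6*6.1 = 46.36; 31.9*0.49 = 15.631
CPT = 50 + 46.36 + 15.631 − 41 = 70.991 °C
Rounded to 0.1 °C: CPT ≈ 71.0 °C

71.0 °C


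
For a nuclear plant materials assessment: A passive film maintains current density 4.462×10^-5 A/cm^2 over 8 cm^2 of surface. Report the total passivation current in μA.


I = i_pass * A, then convert A → μA (×10^6)
I = 4.462×10^-5 * 8 * 10^6 = 356.96 μA

356.96 μA


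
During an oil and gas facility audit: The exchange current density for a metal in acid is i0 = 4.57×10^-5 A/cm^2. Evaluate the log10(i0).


i0 = 4.57×10^-5 A/cm^2
log10(i0) = -4.34

-4.34


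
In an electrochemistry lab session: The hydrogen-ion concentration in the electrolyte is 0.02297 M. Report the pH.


pH = −log10[H+]
pH = −log10(0.02297) = 1.64

1.64


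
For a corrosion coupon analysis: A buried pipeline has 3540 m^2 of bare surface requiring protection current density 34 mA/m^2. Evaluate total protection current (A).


I = area * current density, then convert mA → A (÷1000)
I = 3540 * 34 / 1000 = 120.36 A

120.36 A


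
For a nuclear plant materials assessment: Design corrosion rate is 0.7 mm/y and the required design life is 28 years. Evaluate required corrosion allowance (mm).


Corrosion allowance = CR × design life
CA = 0.7 * 28 = 19.6 mm

19.6 mm


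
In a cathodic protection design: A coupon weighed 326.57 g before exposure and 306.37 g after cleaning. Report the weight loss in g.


Weight loss = initial − final
WL = 326.57 − 306.37 = 20.2 g

20.2 g


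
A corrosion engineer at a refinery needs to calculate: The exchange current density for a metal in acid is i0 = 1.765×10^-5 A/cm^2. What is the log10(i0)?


i0 = 1.765×10^-5 A/cm^2
log10(i0) = -4.753

-4.753


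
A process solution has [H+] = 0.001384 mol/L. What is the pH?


pH = −log10[H+]
pH = −log10(0.001384) = 2.86

2.86


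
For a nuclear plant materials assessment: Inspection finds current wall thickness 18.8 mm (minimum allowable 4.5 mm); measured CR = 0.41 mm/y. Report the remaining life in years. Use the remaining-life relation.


Apply the remaining-life relation: RL = (t_current − t_min) / CR
RL = (18.8 − 4.5) / 0.41 = 14.3 / 0.41 = 34.9 years

34.9 years


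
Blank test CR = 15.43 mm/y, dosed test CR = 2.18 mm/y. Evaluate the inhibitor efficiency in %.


Apply the inhibitor-efficiency definition: IE = (CR_blank − CR_inh)/CR_blank × 100
IE = (15.43 − 2.18) / 15.43 × 100
IE = 13.25 / 15.43 × 100 = 85.9 %

85.9 %


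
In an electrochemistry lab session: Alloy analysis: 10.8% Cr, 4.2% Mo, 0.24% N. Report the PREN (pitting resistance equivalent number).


Apply the PREN formula: PREN = Cr + 3.3*Mo + 16*N
PREN = 10.8 + 3.3*4.2 + 16*0.24
PREN = 10.8 + 13.86 + 3.84 = 28.5

28.5


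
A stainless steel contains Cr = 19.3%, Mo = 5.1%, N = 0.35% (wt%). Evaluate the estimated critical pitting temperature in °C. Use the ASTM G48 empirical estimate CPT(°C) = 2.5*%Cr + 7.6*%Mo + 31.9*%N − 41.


Apply the ASTM G48 empirical CPT estimate: CPT(°C) = 2.5*%Cr + 7.6*%Mo + 31.9*%N − 41
2.5*19.3 = 48.25; 7.6*5.1 = 38.76; 31.9*0.35 = 11.165
CPT = 48.25 + 38.76 + 11.165 − 41 = 57.175 °C
Rounded to 0.1 °C: CPT ≈ 57.2 °C

57.2 °C


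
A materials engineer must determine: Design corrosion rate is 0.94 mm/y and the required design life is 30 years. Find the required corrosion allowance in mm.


Corrosion allowance = CR × design life
CA = 0.94 * 30 = 28.2 mm

28.2 mm


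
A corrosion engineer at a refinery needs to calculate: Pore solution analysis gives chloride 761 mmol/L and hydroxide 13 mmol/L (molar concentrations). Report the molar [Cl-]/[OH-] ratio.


Threshold parameter = [Cl-] / [OH-] (molar basis; both in mmol/L, so units cancel)
Ratio = 761 / 13 = 58.54

58.54


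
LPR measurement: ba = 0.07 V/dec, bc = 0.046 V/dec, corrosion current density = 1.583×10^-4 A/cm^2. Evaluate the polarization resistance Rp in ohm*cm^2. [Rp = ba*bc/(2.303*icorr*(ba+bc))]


Apply the Stern-Geary equation: Rp = ba*bc / (2.303*icorr*(ba+bc))
ba*bc = 0.07*0.046 = 0.00322
ba+bc = 0.116; 2.303*icorr*(ba+bc) = 2.303*1.583×10^-4*0.116 = 4.2289528×10^-5
Rp = 0.00322 / 4.2289528×10^-5 = 76.1 ohm*cm^2

76.1 ohm*cm^2


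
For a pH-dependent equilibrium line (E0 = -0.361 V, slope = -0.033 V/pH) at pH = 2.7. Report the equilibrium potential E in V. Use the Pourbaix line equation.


Apply the Pourbaix line equation: E = E0 + slope*pH
E = -0.361 + (-0.033)*2.7 = -0.361 + (-0.0891) = -0.4501 V
Rounded to 3 decimal places: E = -0.450 V

-0.450 V


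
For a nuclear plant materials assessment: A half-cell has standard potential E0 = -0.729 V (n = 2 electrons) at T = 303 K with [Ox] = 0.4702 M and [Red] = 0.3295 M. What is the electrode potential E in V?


Apply the Nernst equation: E = E0 + (RT/nF)*ln([Ox]/[Red])
Step 1: RT/nF = 8.314*303/(2*96485) = 0.01305458 V
Step 2: [Ox]/[Red] = 0.4702/0.3295 = 1.427011
Step 3: ln(1.427011) = 0.355582
Step 4: correction = 0.01305458 * 0.355582 = 0.0046 V
E = -0.729 + 0.0046 = -0.7244 V

-0.7244 V


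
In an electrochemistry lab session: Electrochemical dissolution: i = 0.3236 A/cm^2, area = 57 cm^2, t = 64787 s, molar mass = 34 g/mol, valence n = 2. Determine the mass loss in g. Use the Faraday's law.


Apply Faraday's law: m = i*A*t*M / (n*F)
Total charge passed Q = i*A*t = 0.3236*57*64787 = 1195009.1724 C
m = Q*M/(n*F) = 1195009.1724*34/(2*96485) = 210.5525 g

210.5525 g


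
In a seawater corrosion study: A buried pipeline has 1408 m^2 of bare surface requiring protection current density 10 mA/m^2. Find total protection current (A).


I = area * current density, then convert mA → A (÷1000)
I = 1408 * 10 / 1000 = 14.08 A

14.08 A


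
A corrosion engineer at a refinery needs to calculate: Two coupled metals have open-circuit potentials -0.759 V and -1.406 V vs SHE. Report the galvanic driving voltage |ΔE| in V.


Driving voltage is the absolute potential difference.
|ΔE| = |-0.759 − (-1.406)| = 0.647 V

0.647 V


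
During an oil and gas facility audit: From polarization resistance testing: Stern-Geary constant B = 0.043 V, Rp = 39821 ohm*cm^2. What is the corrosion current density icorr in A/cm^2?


Apply the Stern-Geary relation: icorr = B / Rp
icorr = 0.043 / 39821 = 1.08×10^-6 A/cm^2

1.08×10^-6 A/cm^2


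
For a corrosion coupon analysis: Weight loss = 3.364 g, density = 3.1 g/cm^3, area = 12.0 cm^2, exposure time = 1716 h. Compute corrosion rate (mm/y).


Apply the mm/y weight-loss relation: CR = 87600 * W / (D * A * T)
Numerator: 87600 * 3.364 = 294686.4
Denominator: 3.1 * 12.0 * 1716 = 63835.2
CR = 294686.4 / 63835.2 = 4.6164 mm/y

4.6164 mm/y


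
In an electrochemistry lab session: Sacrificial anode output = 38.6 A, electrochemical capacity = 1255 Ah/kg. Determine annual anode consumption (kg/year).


Annual consumption = current * hours per year / capacity
Rate = 38.6 * 8760 / 1255 = 269.4 kg/year

269.4 kg/year


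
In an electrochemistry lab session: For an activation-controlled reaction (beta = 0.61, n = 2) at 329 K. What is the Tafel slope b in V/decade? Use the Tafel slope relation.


Apply the Tafel slope relation: b = 2.303*R*T/(beta*n*F)
Numerator: 2.303 * 8.314 * 329 = 6299.41
Denominator: 0.61 * 2 * 96485 = 117711.7
b = 6299.41 / 117711.7 = 0.054 V/decade

0.054 V/decade


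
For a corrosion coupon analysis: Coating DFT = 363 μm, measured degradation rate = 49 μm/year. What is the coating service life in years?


Service life = thickness / degradation rate
Life = 363 / 49 = 7.4 years

7.4 years


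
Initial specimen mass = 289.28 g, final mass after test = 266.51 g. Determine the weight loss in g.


Weight loss = initial − final
WL = 289.28 − 266.51 = 22.77 g

22.77 g


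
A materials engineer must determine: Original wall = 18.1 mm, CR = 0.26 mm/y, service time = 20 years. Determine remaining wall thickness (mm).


Remaining wall = original − CR × time
t = 18.1 − 0.26*20 = 18.1 − 5.2 = 12.9 mm

12.9 mm


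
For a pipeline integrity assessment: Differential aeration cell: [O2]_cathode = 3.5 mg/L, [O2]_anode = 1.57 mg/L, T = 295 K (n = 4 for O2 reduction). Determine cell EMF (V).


Apply the Nernst concentration-cell relation: E = (RT/nF)*ln(C_cathode/C_anode)
RT/nF = 8.314*295/(4*96485) = 0.00635495 V
ln(3.5/1.57) = 0.80169
E = 0.00635495 * 0.80169 = 0.00509 V

0.00509 V


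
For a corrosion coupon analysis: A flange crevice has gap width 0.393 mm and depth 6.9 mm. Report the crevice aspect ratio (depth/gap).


Aspect ratio = depth / gap
Ratio = 6.9 / 0.393 = 17.6

17.6


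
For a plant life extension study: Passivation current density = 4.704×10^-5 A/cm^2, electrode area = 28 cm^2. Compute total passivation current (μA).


I = i_pass * A, then convert A → μA (×10^6)
I = 4.704×10^-5 * 28 * 10^6 = 1317.12 μA

1317.12 μA


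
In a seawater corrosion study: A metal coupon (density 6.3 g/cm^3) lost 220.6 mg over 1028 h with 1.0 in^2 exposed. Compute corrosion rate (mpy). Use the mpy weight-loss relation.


Apply the mpy weight-loss relation: CR = 534 * W / (D * A * T)
Numerator: 534 * 220.6 = 117800.4
Denominator: 6.3 * 1.0 * 1028 = 6476.4
CR = 117800.4 / 6476.4 = 18.1892 mpy

18.1892 mpy


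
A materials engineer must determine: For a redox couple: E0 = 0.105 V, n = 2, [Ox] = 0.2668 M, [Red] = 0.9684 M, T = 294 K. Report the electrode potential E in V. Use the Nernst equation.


Apply the Nernst equation: E = E0 + (RT/nF)*ln([Ox]/[Red])
Step 1: RT/nF = 8.314*294/(2*96485) = 0.01266682 V
Step 2: [Ox]/[Red] = 0.2668/0.9684 = 0.275506
Step 3: ln(0.275506) = -1.289146
Step 4: correction = 0.01266682 * -1.289146 = -0.0163 V
E = 0.105 + -0.0163 = 0.0887 V

0.0887 V


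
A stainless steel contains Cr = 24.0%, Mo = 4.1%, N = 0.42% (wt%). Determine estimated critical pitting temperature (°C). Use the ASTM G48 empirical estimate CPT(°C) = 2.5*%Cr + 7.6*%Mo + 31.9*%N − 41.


Apply the ASTM G48 empirical CPT estimate: CPT(°C) = 2.5*%Cr + 7.6*%Mo + 31.9*%N − 41
2.5*24.0 = 60; 7.6*4.1 = 31.16; 31.9*0.42 = 13.398
CPT = 60 + 31.16 + 13.398 − 41 = 63.558 °C
Rounded to 0.1 °C: CPT ≈ 63.6 °C

63.6 °C


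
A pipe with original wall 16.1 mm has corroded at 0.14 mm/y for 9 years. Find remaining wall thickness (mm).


Remaining wall = original − CR × time
t = 16.1 − 0.14*9 = 16.1 − 1.26 = 14.84 mm

14.84 mm


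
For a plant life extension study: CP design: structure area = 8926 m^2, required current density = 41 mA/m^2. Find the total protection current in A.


I = area * current density, then convert mA → A (÷1000)
I = 8926 * 41 / 1000 = 365.97 A

365.97 A


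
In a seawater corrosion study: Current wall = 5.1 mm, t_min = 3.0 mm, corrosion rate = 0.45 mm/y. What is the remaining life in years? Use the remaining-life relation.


Apply the remaining-life relation: RL = (t_current − t_min) / CR
RL = (5.1 − 3.0) / 0.45 = 2.1 / 0.45 = 4.7 years

4.7 years


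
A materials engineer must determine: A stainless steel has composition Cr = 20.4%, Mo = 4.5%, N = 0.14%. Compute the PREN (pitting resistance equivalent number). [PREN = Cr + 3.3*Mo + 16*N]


Apply the PREN formula: PREN = Cr + 3.3*Mo + 16*N
PREN = 20.4 + 3.3*4.5 + 16*0.14
PREN = 20.4 + 14.85 + 2.24 = 37.49

37.49


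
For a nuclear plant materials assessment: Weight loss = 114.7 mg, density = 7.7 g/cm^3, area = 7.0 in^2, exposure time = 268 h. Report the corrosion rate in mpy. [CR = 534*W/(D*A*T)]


Apply the mpy weight-loss relation: CR = 534 * W / (D * A * T)
Numerator: 534 * 114.7 = 61249.8
Denominator: 7.7 * 7.0 * 268 = 14445.2
CR = 61249.8 / 14445.2 = 4.2401 mpy

4.2401 mpy


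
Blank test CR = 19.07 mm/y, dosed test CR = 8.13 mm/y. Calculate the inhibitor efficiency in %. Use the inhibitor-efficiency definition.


Apply the inhibitor-efficiency definition: IE = (CR_blank − CR_inh)/CR_blank × 100
IE = (19.07 − 8.13) / 19.07 × 100
IE = 10.94 / 19.07 × 100 = 57.4 %

57.4 %


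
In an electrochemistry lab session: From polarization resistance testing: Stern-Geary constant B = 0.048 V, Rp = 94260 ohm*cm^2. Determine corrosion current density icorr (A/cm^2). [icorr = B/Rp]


Apply the Stern-Geary relation: icorr = B / Rp
icorr = 0.048 / 94260 = 5.092×10^-7 A/cm^2

5.092×10^-7 A/cm^2


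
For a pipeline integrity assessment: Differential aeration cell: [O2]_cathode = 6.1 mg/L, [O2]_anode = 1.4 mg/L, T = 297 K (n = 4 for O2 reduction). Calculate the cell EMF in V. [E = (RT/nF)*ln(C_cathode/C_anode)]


Apply the Nernst concentration-cell relation: E = (RT/nF)*ln(C_cathode/C_anode)
RT/nF = 8.314*297/(4*96485) = 0.00639804 V
ln(6.1/1.4) = 1.47182
E = 0.00639804 * 1.47182 = 0.00942 V

0.00942 V


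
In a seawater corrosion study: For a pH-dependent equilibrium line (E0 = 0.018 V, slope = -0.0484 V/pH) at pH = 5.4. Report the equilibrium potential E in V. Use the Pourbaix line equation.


Apply the Pourbaix line equation: E = E0 + slope*pH
E = 0.018 + (-0.0484)*5.4 = 0.018 + (-0.26136) = -0.24336 V
Rounded to 3 decimal places: E = -0.243 V

-0.243 V


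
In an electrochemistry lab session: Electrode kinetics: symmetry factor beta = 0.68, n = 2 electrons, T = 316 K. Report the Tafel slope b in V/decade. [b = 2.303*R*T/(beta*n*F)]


Apply the Tafel slope relation: b = 2.303*R*T/(beta*n*F)
Numerator: 2.303 * 8.314 * 316 = 6050.5
Denominator: 0.68 * 2 * 96485 = 131219.6
b = 6050.5 / 131219.6 = 0.0461 V/decade

0.0461 V/decade


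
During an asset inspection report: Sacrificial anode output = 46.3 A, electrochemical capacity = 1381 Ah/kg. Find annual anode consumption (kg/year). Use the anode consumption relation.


Annual consumption = current * hours per year / capacity
Rate = 46.3 * 8760 / 1381 = 293.7 kg/year

293.7 kg/year


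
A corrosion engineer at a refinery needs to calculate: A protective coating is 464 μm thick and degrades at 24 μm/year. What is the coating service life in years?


Service life = thickness / degradation rate
Life = 464 / 24 = 19.3 years

19.3 years


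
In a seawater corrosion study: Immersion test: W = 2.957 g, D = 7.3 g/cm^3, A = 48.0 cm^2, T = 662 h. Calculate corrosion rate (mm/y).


Apply the mm/y weight-loss relation: CR = 87600 * W / (D * A * T)
Numerator: 87600 * 2.957 = 259033.2
Denominator: 7.3 * 48.0 * 662 = 231964.8
CR = 259033.2 / 231964.8 = 1.116692 mm/y

1.116692 mm/y


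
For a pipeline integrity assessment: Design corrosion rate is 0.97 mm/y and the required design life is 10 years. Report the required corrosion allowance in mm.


Corrosion allowance = CR × design life
CA = 0.97 * 10 = 9.7 mm

9.7 mm


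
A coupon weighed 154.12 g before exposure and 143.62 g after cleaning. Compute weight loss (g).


Weight loss = initial − final
WL = 154.12 − 143.62 = 10.5 g

10.5 g


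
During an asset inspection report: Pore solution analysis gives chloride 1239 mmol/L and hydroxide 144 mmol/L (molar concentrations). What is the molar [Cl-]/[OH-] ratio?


Threshold parameter = [Cl-] / [OH-] (molar basis; both in mmol/L, so units cancel)
Ratio = 1239 / 144 = 8.6

8.6


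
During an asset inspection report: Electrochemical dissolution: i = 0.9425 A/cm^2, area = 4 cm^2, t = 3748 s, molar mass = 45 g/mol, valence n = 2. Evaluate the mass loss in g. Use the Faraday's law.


Apply Faraday's law: m = i*A*t*M / (n*F)
Total charge passed Q = i*A*t = 0.9425*4*3748 = 14129.96 C
m = Q*M/(n*F) = 14129.96*45/(2*96485) = 3.29506 g

3.29506 g


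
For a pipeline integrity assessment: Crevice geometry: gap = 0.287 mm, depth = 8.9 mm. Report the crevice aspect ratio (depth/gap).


Aspect ratio = depth / gap
Ratio = 8.9 / 0.287 = 31.0

31.0


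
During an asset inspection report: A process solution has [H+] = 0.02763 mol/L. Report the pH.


pH = −log10[H+]
pH = −log10(0.02763) = 1.56

1.56


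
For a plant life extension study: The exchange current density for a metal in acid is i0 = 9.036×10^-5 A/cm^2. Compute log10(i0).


i0 = 9.036×10^-5 A/cm^2
log10(i0) = -4.044

-4.044


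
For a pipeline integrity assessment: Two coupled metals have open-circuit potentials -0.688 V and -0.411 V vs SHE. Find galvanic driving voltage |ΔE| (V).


Driving voltage is the absolute potential difference.
|ΔE| = |-0.688 − (-0.411)| = 0.277 V

0.277 V


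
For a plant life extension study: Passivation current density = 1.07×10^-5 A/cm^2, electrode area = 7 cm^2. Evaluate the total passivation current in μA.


I = i_pass * A, then convert A → μA (×10^6)
I = 1.07×10^-5 * 7 * 10^6 = 74.9 μA

74.9 μA


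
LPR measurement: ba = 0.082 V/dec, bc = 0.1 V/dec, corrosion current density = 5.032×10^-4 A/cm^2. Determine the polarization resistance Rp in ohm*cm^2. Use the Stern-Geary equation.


Apply the Stern-Geary equation: Rp = ba*bc / (2.303*icorr*(ba+bc))
ba*bc = 0.082*0.1 = 0.0082
ba+bc = 0.182; 2.303*icorr*(ba+bc) = 2.303*5.032×10^-4*0.182 = 2.1091427×10^-4
Rp = 0.0082 / 2.1091427×10^-4 = 38.9 ohm*cm^2

38.9 ohm*cm^2


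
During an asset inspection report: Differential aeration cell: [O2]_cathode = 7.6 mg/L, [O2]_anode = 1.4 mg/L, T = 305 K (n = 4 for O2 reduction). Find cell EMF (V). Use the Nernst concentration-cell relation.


Apply the Nernst concentration-cell relation: E = (RT/nF)*ln(C_cathode/C_anode)
RT/nF = 8.314*305/(4*96485) = 0.00657037 V
ln(7.6/1.4) = 1.69168
E = 0.00657037 * 1.69168 = 0.01111 V

0.01111 V


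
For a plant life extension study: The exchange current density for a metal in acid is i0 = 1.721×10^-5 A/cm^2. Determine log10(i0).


i0 = 1.721×10^-5 A/cm^2
log10(i0) = -4.764

-4.764


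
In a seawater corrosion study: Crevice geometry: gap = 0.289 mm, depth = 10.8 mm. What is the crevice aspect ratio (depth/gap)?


Aspect ratio = depth / gap
Ratio = 10.8 / 0.289 = 37.4

37.4


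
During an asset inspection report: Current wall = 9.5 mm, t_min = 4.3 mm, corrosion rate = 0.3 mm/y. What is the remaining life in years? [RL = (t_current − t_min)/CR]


Apply the remaining-life relation: RL = (t_current − t_min) / CR
RL = (9.5 − 4.3) / 0.3 = 5.2 / 0.3 = 17.3 years

17.3 years


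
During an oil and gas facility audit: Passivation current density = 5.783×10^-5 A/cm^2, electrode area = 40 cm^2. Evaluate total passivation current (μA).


I = i_pass * A, then convert A → μA (×10^6)
I = 5.783×10^-5 * 40 * 10^6 = 2313.2 μA

2313.2 μA


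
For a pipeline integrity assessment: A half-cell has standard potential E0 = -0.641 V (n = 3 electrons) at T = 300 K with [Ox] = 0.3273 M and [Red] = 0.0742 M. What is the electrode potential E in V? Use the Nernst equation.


Apply the Nernst equation: E = E0 + (RT/nF)*ln([Ox]/[Red])
Step 1: RT/nF = 8.314*300/(3*96485) = 0.00861688 V
Step 2: [Ox]/[Red] = 0.3273/0.0742 = 4.411051
Step 3: ln(4.411051) = 1.484113
Step 4: correction = 0.00861688 * 1.484113 = 0.0128 V
E = -0.641 + 0.0128 = -0.6282 V

-0.6282 V


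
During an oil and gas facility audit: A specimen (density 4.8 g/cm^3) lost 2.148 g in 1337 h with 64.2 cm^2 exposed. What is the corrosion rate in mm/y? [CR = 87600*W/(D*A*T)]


Apply the mm/y weight-loss relation: CR = 87600 * W / (D * A * T)
Numerator: 87600 * 2.148 = 188164.8
Denominator: 4.8 * 64.2 * 1337 = 412009.92
CR = 188164.8 / 412009.92 = 0.4567 mm/y

0.4567 mm/y


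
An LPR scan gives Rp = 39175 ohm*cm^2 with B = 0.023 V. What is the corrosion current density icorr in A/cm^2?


Apply the Stern-Geary relation: icorr = B / Rp
icorr = 0.023 / 39175 = 5.871×10^-7 A/cm^2

5.871×10^-7 A/cm^2


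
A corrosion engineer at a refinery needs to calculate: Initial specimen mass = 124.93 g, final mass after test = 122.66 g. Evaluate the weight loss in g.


Weight loss = initial − final
WL = 124.93 − 122.66 = 2.27 g

2.27 g


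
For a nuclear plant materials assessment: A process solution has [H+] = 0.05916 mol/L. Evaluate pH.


pH = −log10[H+]
pH = −log10(0.05916) = 1.23

1.23


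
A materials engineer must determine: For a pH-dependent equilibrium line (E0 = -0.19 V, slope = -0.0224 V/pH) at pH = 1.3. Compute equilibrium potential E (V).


Apply the Pourbaix line equation: E = E0 + slope*pH
E = -0.19 + (-0.0224)*1.3 = -0.19 + (-0.02912) = -0.21912 V
Rounded to 4 decimal places: E = -0.2191 V

-0.2191 V


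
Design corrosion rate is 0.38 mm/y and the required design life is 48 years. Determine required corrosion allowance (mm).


Corrosion allowance = CR × design life
CA = 0.38 * 48 = 18.24 mm

18.24 mm


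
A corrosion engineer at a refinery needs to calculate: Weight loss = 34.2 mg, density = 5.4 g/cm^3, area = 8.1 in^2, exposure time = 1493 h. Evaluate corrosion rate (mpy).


Apply the mpy weight-loss relation: CR = 534 * W / (D * A * T)
Numerator: 534 * 34.2 = 18262.8
Denominator: 5.4 * 8.1 * 1493 = 65303.82
CR = 18262.8 / 65303.82 = 0.2797 mpy

0.2797 mpy


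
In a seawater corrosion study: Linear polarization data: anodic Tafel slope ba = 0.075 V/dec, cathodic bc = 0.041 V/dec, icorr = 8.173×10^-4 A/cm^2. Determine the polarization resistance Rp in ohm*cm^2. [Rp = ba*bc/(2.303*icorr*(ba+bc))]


Apply the Stern-Geary equation: Rp = ba*bc / (2.303*icorr*(ba+bc))
ba*bc = 0.075*0.041 = 0.003075
ba+bc = 0.116; 2.303*icorr*(ba+bc) = 2.303*8.173×10^-4*0.116 = 2.1834006×10^-4
Rp = 0.003075 / 2.1834006×10^-4 = 14.1 ohm*cm^2

14.1 ohm*cm^2


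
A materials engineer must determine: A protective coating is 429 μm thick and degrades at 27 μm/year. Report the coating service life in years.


Service life = thickness / degradation rate
Life = 429 / 27 = 15.9 years

15.9 years


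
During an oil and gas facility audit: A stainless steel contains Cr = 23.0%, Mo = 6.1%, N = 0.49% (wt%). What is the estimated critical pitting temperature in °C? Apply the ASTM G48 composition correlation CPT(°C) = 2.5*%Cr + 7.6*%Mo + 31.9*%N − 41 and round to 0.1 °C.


Apply the ASTM G48 empirical CPT estimate: CPT(°C) = 2.5*%Cr + 7.6*%Mo + 31.9*%N − 41
2.5*23.0 = 57.5; 7.6*6.1 = 46.36; 31.9*0.49 = 15.631
CPT = 57.5 + 46.36 + 15.631 − 41 = 78.491 °C
Rounded to 0.1 °C: CPT ≈ 78.5 °C

78.5 °C


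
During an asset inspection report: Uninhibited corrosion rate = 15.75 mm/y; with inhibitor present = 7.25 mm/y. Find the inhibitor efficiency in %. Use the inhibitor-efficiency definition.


Apply the inhibitor-efficiency definition: IE = (CR_blank − CR_inh)/CR_blank × 100
IE = (15.75 − 7.25) / 15.75 × 100
IE = 8.5 / 15.75 × 100 = 54.0 %

54.0 %


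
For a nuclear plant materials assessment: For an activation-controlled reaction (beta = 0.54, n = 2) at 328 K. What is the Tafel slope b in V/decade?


Apply the Tafel slope relation: b = 2.303*R*T/(beta*n*F)
Numerator: 2.303 * 8.314 * 328 = 6280.26
Denominator: 0.54 * 2 * 96485 = 104203.8
b = 6280.26 / 104203.8 = 0.06 V/decade

0.06 V/decade
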